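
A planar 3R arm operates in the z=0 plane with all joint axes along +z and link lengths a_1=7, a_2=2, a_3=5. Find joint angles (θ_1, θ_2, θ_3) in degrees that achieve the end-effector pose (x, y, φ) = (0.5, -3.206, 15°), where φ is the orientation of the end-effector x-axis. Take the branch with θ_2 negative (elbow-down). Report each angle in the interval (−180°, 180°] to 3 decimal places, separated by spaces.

wrist centre = target − a_3·(cos φ, sin φ) = (-4.3296, -4.5001)
cos θ_2 = (38.9965−7²−2²)/(2·7·2) = -0.5001; θ_2 = -120.0082° (elbow-down)
β = atan2(-4.5001,-4.3296) = -133.8940°; ψ = atan2(-1.7319,5.9998) = -16.1015°
θ_1 = β − ψ = -117.7925°
θ_3 = φ − θ_1 − θ_2 = -107.1993° (wrapped to (-180°,180°])

-117.793 -120.008 -107.199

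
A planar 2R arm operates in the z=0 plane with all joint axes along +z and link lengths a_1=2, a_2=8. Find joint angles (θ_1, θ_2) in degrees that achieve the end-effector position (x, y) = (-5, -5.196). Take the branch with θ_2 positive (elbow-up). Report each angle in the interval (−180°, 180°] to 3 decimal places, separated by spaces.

119.996 120.003

cos θ_2 = (51.9984−2²−8²)/(2·2·8) = -0.5000; θ_2 = 120.0033° (elbow-up)
β = atan2(-5.1960,-5.0000) = -133.8987°; ψ = atan2(6.9280,-2.0004) = 106.1056°
θ_1 = β − ψ = -240.0044°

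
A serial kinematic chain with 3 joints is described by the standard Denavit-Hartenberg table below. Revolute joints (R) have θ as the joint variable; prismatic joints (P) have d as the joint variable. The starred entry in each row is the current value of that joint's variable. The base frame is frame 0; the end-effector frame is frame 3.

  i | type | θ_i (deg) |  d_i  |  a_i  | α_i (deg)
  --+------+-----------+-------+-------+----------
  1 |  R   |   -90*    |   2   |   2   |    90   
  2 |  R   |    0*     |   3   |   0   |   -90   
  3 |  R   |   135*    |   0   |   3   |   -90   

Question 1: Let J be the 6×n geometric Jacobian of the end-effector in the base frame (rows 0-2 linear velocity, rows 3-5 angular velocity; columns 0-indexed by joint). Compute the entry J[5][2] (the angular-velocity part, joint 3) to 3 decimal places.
axis z_2 = (0.0000,0.0000,1.0000); lever o_n−o_2 = (2.1213,2.1213,0.0000)
cross product → J_v[:, 2] = (-2.1213,2.1213,0.0000)
J_ω[:, 2] = z_2
entry J[5][2] = 1.0000

1.000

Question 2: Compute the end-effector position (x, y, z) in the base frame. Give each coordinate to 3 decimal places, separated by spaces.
-0.879 0.121 2.000

after link 1: o_1 = (0.0000, -2.0000, 2.0000)
after link 2: o_2 = (-3.0000, -2.0000, 2.0000)
after link 3: o_3 = (-0.8787, 0.1213, 2.0000)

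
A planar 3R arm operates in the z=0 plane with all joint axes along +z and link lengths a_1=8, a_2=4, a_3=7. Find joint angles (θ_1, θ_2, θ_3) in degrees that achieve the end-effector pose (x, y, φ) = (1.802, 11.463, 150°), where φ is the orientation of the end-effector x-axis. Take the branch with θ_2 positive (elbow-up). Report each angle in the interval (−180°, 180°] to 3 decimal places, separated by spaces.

30.719 45.000 74.281

wrist centre = target − a_3·(cos φ, sin φ) = (7.8642, 7.9630)
cos θ_2 = (125.2547−8²−4²)/(2·8·4) = 0.7071; θ_2 = 45.0002° (elbow-up)
β = atan2(7.9630,7.8642) = 45.3577°; ψ = atan2(2.8284,10.8284) = 14.6389°
θ_1 = β − ψ = 30.7189°
θ_3 = φ − θ_1 − θ_2 = 74.2809° (wrapped to (-180°,180°])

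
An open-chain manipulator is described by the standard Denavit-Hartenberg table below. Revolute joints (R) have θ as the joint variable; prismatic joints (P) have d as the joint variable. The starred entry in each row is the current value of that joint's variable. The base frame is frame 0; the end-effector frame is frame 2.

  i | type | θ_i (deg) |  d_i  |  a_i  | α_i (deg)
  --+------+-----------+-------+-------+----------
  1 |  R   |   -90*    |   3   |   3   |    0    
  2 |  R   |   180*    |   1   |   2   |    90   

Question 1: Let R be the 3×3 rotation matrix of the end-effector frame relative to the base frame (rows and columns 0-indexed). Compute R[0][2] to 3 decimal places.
1.000

End-effector z-axis (col 2 of R) = (1.0000,-0.0000,0.0000)
R[0][2] = 1.0000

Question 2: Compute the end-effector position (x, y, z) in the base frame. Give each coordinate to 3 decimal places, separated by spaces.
0.000 -1.000 4.000

after link 1: o_1 = (0.0000, -3.0000, 3.0000)
after link 2: o_2 = (0.0000, -1.0000, 4.0000)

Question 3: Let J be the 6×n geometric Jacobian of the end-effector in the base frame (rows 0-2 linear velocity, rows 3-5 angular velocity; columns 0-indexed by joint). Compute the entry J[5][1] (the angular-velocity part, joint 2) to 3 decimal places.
axis z_1 = (0.0000,0.0000,1.0000); lever o_n−o_1 = (0.0000,2.0000,1.0000)
cross product → J_v[:, 1] = (-2.0000,0.0000,0.0000)
J_ω[:, 1] = z_1
entry J[5][1] = 1.0000

1.000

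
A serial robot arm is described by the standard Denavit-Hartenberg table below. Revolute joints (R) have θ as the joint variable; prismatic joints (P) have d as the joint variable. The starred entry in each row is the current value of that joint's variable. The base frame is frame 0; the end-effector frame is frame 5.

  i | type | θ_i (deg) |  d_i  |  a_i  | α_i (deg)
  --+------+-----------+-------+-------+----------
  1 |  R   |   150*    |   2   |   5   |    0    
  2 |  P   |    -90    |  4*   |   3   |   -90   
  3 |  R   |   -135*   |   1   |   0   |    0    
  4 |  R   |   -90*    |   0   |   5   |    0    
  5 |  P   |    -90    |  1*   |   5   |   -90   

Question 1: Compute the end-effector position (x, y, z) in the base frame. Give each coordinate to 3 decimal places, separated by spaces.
-4.562 6.098 -1.071

after link 1: o_1 = (-4.3301, 2.5000, 2.0000)
after link 2: o_2 = (-2.8301, 5.0981, 6.0000)
after link 3: o_3 = (-3.6962, 5.5981, 6.0000)
after link 4: o_4 = (-5.4639, 2.5362, 2.4645)
after link 5: o_5 = (-4.5622, 6.0981, -1.0711)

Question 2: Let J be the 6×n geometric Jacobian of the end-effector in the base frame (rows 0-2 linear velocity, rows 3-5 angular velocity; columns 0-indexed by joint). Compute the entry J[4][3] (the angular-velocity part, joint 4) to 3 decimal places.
axis z_3 = (-0.8660,0.5000,0.0000); lever o_n−o_3 = (-0.8660,0.5000,-7.0711)
cross product → J_v[:, 3] = (-3.5355,-6.1237,0.0000)
J_ω[:, 3] = z_3
entry J[4][3] = 0.5000

0.500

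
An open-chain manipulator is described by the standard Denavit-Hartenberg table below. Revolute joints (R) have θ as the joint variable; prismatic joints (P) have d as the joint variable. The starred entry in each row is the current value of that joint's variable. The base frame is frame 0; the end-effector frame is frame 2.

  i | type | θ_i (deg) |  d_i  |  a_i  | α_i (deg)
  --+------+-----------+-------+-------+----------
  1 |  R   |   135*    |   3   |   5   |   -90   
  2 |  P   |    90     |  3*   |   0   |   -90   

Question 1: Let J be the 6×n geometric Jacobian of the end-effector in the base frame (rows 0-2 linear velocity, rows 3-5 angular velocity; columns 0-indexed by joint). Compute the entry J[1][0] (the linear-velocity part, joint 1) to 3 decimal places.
axis z_0 = ẑ; lever o_n−o_0 = (-5.6569,1.4142,3.0000)
cross product → J_v[:, 0] = (-1.4142,-5.6569,0.0000)
J_ω[:, 0] = z_0
entry J[1][0] = -5.6569

-5.657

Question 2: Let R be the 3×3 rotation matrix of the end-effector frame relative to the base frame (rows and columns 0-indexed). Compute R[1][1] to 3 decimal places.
0.707

End-effector y-axis (col 1 of R) = (0.7071,0.7071,-0.0000)
R[1][1] = 0.7071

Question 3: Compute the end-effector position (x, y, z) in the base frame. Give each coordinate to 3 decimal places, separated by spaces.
-5.657 1.414 3.000

after link 1: o_1 = (-3.5355, 3.5355, 3.0000)
after link 2: o_2 = (-5.6569, 1.4142, 3.0000)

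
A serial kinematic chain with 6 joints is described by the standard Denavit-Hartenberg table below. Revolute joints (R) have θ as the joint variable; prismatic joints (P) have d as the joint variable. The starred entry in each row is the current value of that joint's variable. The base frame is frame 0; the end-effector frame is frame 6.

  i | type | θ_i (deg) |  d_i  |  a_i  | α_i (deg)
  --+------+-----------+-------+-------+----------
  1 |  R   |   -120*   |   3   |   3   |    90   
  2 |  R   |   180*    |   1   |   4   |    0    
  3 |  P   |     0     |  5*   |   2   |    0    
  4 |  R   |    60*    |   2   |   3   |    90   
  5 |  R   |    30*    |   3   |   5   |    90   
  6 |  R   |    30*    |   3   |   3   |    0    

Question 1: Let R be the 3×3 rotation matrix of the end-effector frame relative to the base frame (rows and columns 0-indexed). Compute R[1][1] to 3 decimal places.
0.337

End-effector y-axis (col 1 of R) = (0.4833,0.3370,0.8080)
R[1][1] = 0.3370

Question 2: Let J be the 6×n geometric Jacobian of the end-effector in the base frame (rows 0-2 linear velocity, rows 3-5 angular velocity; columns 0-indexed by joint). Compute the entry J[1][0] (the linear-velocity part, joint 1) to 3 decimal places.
axis z_0 = ẑ; lever o_n−o_0 = (-1.7497,15.3714,-4.3457)
cross product → J_v[:, 0] = (-15.3714,-1.7497,0.0000)
J_ω[:, 0] = z_0
entry J[1][0] = -1.7497

-1.750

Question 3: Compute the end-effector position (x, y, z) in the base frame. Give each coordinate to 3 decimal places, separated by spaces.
-1.750 15.371 -4.346

after link 1: o_1 = (-1.5000, -2.5981, 3.0000)
after link 2: o_2 = (-0.3660, 1.3660, 3.0000)
after link 3: o_3 = (-3.6962, 5.5981, 3.0000)
after link 4: o_4 = (-4.6782, 7.8971, 0.4019)
after link 5: o_5 = (-4.4617, 13.2721, -1.8481)
after link 6: o_6 = (-1.7497, 15.3714, -4.3457)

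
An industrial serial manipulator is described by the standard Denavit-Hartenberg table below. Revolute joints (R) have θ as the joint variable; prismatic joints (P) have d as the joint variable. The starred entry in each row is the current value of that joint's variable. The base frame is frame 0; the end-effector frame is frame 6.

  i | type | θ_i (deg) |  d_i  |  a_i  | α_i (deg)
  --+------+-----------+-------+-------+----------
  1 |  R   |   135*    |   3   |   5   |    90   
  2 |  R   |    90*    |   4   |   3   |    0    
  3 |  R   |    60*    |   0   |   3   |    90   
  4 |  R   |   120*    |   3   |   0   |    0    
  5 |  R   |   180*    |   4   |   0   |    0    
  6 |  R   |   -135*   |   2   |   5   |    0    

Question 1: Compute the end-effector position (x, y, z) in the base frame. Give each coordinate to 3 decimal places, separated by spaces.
-4.094 11.581 12.879

after link 1: o_1 = (-3.5355, 3.5355, 3.0000)
after link 2: o_2 = (-0.7071, 6.3640, 6.0000)
after link 3: o_3 = (1.1300, 4.5268, 7.5000)
after link 4: o_4 = (0.0694, 5.5875, 10.0981)
after link 5: o_5 = (-1.3449, 7.0017, 13.5622)
after link 6: o_6 = (-4.0944, 11.5814, 12.8794)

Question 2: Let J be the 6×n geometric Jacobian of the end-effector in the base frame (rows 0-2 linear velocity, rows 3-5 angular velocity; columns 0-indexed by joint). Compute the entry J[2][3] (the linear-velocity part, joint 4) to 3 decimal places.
axis z_3 = (-0.3536,0.3536,0.8660); lever o_n−o_3 = (-5.2244,7.0546,5.3794)
cross product → J_v[:, 3] = (-4.2075,-2.6226,-0.6470)
J_ω[:, 3] = z_3
entry J[2][3] = -0.6470

-0.647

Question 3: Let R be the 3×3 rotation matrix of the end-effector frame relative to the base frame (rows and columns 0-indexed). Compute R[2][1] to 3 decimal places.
End-effector y-axis (col 1 of R) = (-0.8415,-0.5245,-0.1294)
R[2][1] = -0.1294

-0.129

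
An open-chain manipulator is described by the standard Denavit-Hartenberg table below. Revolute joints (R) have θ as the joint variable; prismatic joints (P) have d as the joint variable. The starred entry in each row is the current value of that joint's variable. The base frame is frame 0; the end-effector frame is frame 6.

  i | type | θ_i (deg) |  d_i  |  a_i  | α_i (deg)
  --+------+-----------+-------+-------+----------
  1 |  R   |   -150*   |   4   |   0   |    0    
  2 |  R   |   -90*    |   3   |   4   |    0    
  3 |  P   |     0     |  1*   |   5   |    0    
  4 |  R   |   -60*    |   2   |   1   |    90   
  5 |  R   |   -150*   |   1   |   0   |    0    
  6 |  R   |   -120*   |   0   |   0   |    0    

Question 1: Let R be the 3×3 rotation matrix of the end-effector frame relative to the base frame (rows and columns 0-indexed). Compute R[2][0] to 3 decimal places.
End-effector x-axis (col 0 of R) = (-0.0000,-0.0000,1.0000)
R[2][0] = 1.0000

1.000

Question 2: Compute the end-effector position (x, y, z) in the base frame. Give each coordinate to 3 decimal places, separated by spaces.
-3.134 8.160 10.000

after link 1: o_1 = (0.0000, 0.0000, 4.0000)
after link 2: o_2 = (-2.0000, 3.4641, 7.0000)
after link 3: o_3 = (-4.5000, 7.7942, 8.0000)
after link 4: o_4 = (-4.0000, 8.6603, 10.0000)
after link 5: o_5 = (-3.1340, 8.1603, 10.0000)
after link 6: o_6 = (-3.1340, 8.1603, 10.0000)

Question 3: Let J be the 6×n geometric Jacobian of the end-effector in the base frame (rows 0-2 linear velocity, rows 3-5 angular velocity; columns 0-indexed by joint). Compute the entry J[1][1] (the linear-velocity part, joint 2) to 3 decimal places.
-3.134

axis z_1 = (0.0000,0.0000,1.0000); lever o_n−o_1 = (-3.1340,8.1603,6.0000)
cross product → J_v[:, 1] = (-8.1603,-3.1340,0.0000)
J_ω[:, 1] = z_1
entry J[1][1] = -3.1340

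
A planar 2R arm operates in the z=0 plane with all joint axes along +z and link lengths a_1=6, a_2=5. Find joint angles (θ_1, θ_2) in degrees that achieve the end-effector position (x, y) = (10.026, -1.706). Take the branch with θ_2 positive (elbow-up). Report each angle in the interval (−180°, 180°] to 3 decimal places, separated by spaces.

-29.997 44.994

cos θ_2 = (103.4311−6²−5²)/(2·6·5) = 0.7072; θ_2 = 44.9936° (elbow-up)
β = atan2(-1.7060,10.0260) = -9.6568°; ψ = atan2(3.5351,9.5359) = 20.3407°
θ_1 = β − ψ = -29.9975°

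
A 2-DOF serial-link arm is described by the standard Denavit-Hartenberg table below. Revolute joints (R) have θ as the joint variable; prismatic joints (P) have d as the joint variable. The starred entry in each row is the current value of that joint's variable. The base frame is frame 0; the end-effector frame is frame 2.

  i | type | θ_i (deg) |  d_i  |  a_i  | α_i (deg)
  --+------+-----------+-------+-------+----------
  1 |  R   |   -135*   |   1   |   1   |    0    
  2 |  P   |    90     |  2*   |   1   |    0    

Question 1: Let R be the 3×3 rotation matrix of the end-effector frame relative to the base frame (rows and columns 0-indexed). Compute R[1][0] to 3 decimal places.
End-effector x-axis (col 0 of R) = (0.7071,-0.7071,0.0000)
R[1][0] = -0.7071

-0.707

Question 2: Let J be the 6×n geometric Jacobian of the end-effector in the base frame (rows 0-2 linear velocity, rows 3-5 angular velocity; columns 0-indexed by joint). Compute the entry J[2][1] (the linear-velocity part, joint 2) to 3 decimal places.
prismatic axis z_1 = (0.0000,0.0000,1.0000)
J_v[:, 1] = z_1; J_ω[:, 1] = (0,0,0)
entry J[2][1] = 1.0000

1.000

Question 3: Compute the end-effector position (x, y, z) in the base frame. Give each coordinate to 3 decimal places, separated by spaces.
0.000 -1.414 3.000

after link 1: o_1 = (-0.7071, -0.7071, 1.0000)
after link 2: o_2 = (0.0000, -1.4142, 3.0000)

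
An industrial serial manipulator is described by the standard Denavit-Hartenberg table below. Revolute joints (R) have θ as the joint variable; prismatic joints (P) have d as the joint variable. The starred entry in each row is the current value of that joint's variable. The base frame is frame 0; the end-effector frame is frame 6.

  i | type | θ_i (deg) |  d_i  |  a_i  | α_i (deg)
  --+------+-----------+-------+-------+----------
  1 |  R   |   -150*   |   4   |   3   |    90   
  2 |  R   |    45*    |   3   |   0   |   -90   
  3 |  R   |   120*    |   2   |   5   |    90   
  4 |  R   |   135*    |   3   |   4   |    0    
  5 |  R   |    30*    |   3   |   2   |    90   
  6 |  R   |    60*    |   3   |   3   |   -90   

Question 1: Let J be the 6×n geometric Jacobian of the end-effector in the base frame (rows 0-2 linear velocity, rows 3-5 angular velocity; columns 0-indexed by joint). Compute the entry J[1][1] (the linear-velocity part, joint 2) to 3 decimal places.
5.761

axis z_1 = (-0.5000,0.8660,0.0000); lever o_n−o_1 = (1.0559,-0.4577,11.5220)
cross product → J_v[:, 1] = (9.9784,5.7610,-0.6856)
J_ω[:, 1] = z_1
entry J[1][1] = 5.7610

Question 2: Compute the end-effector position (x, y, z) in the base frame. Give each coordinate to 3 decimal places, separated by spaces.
after link 1: o_1 = (-2.5981, -1.5000, 4.0000)
after link 2: o_2 = (-4.0981, 1.0981, 4.0000)
after link 3: o_3 = (0.8227, -1.0609, 3.6464)
after link 4: o_4 = (-0.3770, -0.6572, 8.4836)
after link 5: o_5 = (-2.3291, -1.5844, 11.3697)
after link 6: o_6 = (-1.5422, -1.9577, 15.5220)

-1.542 -1.958 15.522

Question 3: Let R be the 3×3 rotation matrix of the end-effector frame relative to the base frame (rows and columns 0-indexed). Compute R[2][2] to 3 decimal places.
End-effector z-axis (col 2 of R) = (0.3409,-0.9284,-0.1481)
R[2][2] = -0.1481

-0.148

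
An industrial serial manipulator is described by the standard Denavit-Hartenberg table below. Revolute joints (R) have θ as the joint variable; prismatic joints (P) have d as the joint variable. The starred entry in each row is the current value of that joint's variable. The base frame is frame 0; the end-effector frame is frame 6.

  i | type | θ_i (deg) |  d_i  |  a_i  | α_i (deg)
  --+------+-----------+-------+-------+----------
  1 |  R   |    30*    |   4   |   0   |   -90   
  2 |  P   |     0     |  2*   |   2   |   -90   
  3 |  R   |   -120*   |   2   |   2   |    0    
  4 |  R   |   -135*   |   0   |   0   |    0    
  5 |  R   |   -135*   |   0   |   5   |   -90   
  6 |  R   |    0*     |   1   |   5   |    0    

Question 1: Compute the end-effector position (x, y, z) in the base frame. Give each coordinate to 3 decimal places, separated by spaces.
after link 1: o_1 = (0.0000, 0.0000, 4.0000)
after link 2: o_2 = (0.7321, 2.7321, 4.0000)
after link 3: o_3 = (-1.0000, 3.7321, 2.0000)
after link 4: o_4 = (-1.0000, 3.7321, 2.0000)
after link 5: o_5 = (1.5000, 8.0622, 2.0000)
after link 6: o_6 = (4.8660, 11.8923, 2.0000)

4.866 11.892 2.000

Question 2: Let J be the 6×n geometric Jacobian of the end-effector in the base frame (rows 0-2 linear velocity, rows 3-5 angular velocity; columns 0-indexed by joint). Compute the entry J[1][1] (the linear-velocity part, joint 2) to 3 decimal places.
0.866

prismatic axis z_1 = (-0.5000,0.8660,0.0000)
J_v[:, 1] = z_1; J_ω[:, 1] = (0,0,0)
entry J[1][1] = 0.8660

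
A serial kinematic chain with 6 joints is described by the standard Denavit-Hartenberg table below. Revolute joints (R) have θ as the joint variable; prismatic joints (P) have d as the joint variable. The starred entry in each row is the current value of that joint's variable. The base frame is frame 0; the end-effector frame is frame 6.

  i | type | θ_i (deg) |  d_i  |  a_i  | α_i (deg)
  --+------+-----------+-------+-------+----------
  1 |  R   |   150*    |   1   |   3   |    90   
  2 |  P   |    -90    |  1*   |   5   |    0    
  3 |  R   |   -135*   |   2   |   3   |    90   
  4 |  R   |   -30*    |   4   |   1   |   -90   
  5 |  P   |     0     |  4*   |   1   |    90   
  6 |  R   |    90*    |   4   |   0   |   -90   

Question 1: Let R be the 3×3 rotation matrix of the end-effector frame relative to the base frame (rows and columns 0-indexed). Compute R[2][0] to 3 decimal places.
0.354

End-effector x-axis (col 0 of R) = (0.7392,0.5732,0.3536)
R[2][0] = 0.3536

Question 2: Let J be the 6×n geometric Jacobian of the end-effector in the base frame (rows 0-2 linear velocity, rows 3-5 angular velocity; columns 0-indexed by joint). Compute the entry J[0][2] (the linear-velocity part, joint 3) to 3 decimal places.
axis z_2 = (0.5000,0.8660,0.0000); lever o_n−o_2 = (1.4556,4.3143,10.4171)
cross product → J_v[:, 2] = (9.0215,-5.2086,0.8966)
J_ω[:, 2] = z_2
entry J[0][2] = 9.0215

9.022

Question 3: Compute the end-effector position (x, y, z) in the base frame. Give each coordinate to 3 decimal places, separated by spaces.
after link 1: o_1 = (-2.5981, 1.5000, 1.0000)
after link 2: o_2 = (-2.0981, 2.3660, -4.0000)
after link 3: o_3 = (0.7390, 3.0374, -1.8787)
after link 4: o_4 = (-1.4301, 3.7124, 1.5621)
after link 5: o_5 = (1.8070, 5.2661, 3.5887)
after link 6: o_6 = (-0.6425, 6.6803, 6.4171)

-0.642 6.680 6.417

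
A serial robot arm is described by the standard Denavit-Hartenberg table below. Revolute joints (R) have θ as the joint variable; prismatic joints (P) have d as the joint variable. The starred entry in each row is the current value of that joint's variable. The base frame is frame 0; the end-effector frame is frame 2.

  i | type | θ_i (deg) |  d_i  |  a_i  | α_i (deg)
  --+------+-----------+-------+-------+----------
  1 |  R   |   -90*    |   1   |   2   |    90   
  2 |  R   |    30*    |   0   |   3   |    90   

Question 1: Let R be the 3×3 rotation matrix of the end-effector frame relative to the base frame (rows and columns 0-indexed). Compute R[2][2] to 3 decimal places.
-0.866

End-effector z-axis (col 2 of R) = (-0.0000,-0.5000,-0.8660)
R[2][2] = -0.8660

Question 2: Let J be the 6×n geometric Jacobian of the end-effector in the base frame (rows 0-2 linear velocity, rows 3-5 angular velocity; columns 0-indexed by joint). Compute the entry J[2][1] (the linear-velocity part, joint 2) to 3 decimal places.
2.598

axis z_1 = (-1.0000,-0.0000,0.0000); lever o_n−o_1 = (0.0000,-2.5981,1.5000)
cross product → J_v[:, 1] = (0.0000,1.5000,2.5981)
J_ω[:, 1] = z_1
entry J[2][1] = 2.5981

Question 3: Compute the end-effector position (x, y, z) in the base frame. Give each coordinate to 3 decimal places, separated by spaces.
0.000 -4.598 2.500

after link 1: o_1 = (0.0000, -2.0000, 1.0000)
after link 2: o_2 = (0.0000, -4.5981, 2.5000)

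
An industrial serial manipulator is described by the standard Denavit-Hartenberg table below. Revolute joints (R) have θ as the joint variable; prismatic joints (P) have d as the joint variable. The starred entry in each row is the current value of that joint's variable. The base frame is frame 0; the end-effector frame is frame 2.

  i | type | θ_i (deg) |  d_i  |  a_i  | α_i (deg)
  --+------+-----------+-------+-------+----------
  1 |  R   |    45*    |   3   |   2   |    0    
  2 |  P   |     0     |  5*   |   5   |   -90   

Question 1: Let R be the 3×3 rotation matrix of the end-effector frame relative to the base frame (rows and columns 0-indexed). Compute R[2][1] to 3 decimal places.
-1.000

End-effector y-axis (col 1 of R) = (-0.0000,0.0000,-1.0000)
R[2][1] = -1.0000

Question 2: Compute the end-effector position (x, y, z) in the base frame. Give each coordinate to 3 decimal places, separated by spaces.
after link 1: o_1 = (1.4142, 1.4142, 3.0000)
after link 2: o_2 = (4.9497, 4.9497, 8.0000)

4.950 4.950 8.000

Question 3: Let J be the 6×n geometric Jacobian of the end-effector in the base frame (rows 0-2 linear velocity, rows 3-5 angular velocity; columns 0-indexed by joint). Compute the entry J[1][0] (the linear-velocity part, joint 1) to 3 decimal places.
axis z_0 = ẑ; lever o_n−o_0 = (4.9497,4.9497,8.0000)
cross product → J_v[:, 0] = (-4.9497,4.9497,0.0000)
J_ω[:, 0] = z_0
entry J[1][0] = 4.9497

4.950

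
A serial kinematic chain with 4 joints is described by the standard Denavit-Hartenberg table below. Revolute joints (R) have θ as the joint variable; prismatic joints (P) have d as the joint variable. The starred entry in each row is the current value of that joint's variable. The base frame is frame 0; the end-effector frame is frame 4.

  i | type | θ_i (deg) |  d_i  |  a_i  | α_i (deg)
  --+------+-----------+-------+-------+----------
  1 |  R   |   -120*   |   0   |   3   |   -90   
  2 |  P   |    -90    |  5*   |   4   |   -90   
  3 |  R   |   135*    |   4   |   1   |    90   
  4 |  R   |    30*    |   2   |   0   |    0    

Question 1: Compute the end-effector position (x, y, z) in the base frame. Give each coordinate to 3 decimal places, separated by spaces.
after link 1: o_1 = (-1.5000, -2.5981, 0.0000)
after link 2: o_2 = (2.8301, -5.0981, 4.0000)
after link 3: o_3 = (0.2178, -8.2086, 3.2929)
after link 4: o_4 = (-1.0070, -7.5015, 4.7071)

-1.007 -7.502 4.707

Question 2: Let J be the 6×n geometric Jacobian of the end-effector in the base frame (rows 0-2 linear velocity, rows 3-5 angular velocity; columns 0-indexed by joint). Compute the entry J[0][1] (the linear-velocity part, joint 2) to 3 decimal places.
prismatic axis z_1 = (0.8660,-0.5000,0.0000)
J_v[:, 1] = z_1; J_ω[:, 1] = (0,0,0)
entry J[0][1] = 0.8660

0.866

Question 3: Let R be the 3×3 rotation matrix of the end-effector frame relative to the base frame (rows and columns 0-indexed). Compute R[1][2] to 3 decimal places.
End-effector z-axis (col 2 of R) = (-0.6124,0.3536,0.7071)
R[1][2] = 0.3536

0.354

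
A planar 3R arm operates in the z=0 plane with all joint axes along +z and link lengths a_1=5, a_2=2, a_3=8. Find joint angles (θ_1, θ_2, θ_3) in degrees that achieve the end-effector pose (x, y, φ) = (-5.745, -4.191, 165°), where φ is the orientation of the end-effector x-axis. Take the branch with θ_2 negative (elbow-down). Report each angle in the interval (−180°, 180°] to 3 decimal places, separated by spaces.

wrist centre = target − a_3·(cos φ, sin φ) = (1.9824, -6.2616)
cos θ_2 = (43.1370−5²−2²)/(2·5·2) = 0.7068; θ_2 = -45.0209° (elbow-down)
β = atan2(-6.2616,1.9824) = -72.4322°; ψ = atan2(-1.4147,6.4137) = -12.4391°
θ_1 = β − ψ = -59.9931°
θ_3 = φ − θ_1 − θ_2 = -89.9860° (wrapped to (-180°,180°])

-59.993 -45.021 -89.986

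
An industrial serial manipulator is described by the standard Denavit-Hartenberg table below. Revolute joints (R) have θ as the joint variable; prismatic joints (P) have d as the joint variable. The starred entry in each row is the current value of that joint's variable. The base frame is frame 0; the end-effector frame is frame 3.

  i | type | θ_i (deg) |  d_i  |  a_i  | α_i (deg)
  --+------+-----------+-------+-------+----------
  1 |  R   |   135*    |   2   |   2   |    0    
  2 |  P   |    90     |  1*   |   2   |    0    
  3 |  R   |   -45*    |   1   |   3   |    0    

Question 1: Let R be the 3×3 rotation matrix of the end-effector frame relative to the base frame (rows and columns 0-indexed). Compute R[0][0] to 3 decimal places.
End-effector x-axis (col 0 of R) = (-1.0000,0.0000,0.0000)
R[0][0] = -1.0000

-1.000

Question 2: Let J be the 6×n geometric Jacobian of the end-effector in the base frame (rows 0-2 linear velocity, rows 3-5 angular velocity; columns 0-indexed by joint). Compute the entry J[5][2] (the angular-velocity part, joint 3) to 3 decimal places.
1.000

axis z_2 = (0.0000,0.0000,1.0000); lever o_n−o_2 = (-3.0000,0.0000,1.0000)
cross product → J_v[:, 2] = (0.0000,-3.0000,0.0000)
J_ω[:, 2] = z_2
entry J[5][2] = 1.0000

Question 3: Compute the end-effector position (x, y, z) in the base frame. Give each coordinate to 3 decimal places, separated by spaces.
-5.828 0.000 4.000

after link 1: o_1 = (-1.4142, 1.4142, 2.0000)
after link 2: o_2 = (-2.8284, 0.0000, 3.0000)
after link 3: o_3 = (-5.8284, 0.0000, 4.0000)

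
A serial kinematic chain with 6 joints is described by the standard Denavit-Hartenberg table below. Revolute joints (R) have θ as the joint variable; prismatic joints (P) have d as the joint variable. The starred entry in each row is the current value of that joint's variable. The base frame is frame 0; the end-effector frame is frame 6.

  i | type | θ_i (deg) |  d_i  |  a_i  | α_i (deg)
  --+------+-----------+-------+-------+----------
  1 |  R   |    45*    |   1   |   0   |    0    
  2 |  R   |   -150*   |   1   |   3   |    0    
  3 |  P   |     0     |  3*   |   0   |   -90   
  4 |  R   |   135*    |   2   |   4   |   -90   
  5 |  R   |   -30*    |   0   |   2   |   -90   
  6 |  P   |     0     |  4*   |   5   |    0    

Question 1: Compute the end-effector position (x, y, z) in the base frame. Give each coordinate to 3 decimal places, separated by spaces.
after link 1: o_1 = (0.0000, 0.0000, 1.0000)
after link 2: o_2 = (-0.7765, -2.8978, 2.0000)
after link 3: o_3 = (-0.7765, -2.8978, 5.0000)
after link 4: o_4 = (1.8874, -0.6834, 2.1716)
after link 5: o_5 = (3.1704, 0.2408, 0.9468)
after link 6: o_6 = (3.3976, 4.8139, -3.5292)

3.398 4.814 -3.529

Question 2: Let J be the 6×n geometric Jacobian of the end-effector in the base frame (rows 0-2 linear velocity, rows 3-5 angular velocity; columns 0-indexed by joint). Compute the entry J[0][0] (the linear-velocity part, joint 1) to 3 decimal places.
-4.814

axis z_0 = ẑ; lever o_n−o_0 = (3.3976,4.8139,-3.5292)
cross product → J_v[:, 0] = (-4.8139,3.3976,0.0000)
J_ω[:, 0] = z_0
entry J[0][0] = -4.8139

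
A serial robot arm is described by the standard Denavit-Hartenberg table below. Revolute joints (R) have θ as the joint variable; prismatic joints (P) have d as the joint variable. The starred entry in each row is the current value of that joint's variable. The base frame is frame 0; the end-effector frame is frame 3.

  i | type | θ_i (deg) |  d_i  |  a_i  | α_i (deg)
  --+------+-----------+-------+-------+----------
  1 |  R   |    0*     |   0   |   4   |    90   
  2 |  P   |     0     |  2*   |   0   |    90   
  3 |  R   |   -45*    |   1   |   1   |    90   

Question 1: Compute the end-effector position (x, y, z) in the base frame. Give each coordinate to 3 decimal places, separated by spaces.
4.707 -1.293 -1.000

after link 1: o_1 = (4.0000, 0.0000, 0.0000)
after link 2: o_2 = (4.0000, -2.0000, 0.0000)
after link 3: o_3 = (4.7071, -1.2929, -1.0000)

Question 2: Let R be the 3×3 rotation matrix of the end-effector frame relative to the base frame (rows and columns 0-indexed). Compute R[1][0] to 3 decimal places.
0.707

End-effector x-axis (col 0 of R) = (0.7071,0.7071,-0.0000)
R[1][0] = 0.7071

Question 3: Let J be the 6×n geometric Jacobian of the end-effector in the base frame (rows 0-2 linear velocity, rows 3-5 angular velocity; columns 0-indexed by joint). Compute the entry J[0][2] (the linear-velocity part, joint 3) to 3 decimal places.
0.707

axis z_2 = (0.0000,-0.0000,-1.0000); lever o_n−o_2 = (0.7071,0.7071,-1.0000)
cross product → J_v[:, 2] = (0.7071,-0.7071,0.0000)
J_ω[:, 2] = z_2
entry J[0][2] = 0.7071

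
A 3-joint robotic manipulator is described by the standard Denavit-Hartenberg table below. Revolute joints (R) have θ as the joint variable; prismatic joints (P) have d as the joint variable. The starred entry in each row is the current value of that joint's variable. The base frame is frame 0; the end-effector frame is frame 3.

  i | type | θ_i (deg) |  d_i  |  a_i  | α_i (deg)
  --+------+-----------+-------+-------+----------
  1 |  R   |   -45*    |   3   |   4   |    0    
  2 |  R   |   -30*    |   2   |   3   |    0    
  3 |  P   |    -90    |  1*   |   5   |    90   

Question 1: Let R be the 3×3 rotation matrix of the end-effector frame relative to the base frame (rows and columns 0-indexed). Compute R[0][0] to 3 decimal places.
-0.966

End-effector x-axis (col 0 of R) = (-0.9659,-0.2588,0.0000)
R[0][0] = -0.9659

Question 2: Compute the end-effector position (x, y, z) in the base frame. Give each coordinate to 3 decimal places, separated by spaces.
after link 1: o_1 = (2.8284, -2.8284, 3.0000)
after link 2: o_2 = (3.6049, -5.7262, 5.0000)
after link 3: o_3 = (-1.2247, -7.0203, 6.0000)

-1.225 -7.020 6.000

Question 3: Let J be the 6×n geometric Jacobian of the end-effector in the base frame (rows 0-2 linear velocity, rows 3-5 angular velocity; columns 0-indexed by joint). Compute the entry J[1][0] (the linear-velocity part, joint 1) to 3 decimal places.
axis z_0 = ẑ; lever o_n−o_0 = (-1.2247,-7.0203,6.0000)
cross product → J_v[:, 0] = (7.0203,-1.2247,0.0000)
J_ω[:, 0] = z_0
entry J[1][0] = -1.2247

-1.225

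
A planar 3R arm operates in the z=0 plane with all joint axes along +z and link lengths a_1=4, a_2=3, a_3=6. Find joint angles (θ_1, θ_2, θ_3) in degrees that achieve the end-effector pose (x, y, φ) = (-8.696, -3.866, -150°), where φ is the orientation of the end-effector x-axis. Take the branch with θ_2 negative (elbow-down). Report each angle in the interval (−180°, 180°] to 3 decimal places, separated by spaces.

wrist centre = target − a_3·(cos φ, sin φ) = (-3.4998, -0.8660)
cos θ_2 = (12.9989−4²−3²)/(2·4·3) = -0.5000; θ_2 = -120.0031° (elbow-down)
β = atan2(-0.8660,-3.4998) = -166.1019°; ψ = atan2(-2.5980,2.4999) = -46.1028°
θ_1 = β − ψ = -119.9991°
θ_3 = φ − θ_1 − θ_2 = 90.0022° (wrapped to (-180°,180°])

-119.999 -120.003 90.002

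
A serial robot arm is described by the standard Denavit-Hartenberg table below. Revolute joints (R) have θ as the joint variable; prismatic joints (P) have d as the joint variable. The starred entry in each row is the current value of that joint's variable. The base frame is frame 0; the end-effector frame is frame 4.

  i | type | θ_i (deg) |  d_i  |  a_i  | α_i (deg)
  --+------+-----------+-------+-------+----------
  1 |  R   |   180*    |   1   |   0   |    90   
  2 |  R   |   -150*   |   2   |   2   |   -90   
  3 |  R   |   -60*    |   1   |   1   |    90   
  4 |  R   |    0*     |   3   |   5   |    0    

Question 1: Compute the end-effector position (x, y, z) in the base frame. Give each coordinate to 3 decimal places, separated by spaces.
after link 1: o_1 = (0.0000, 0.0000, 1.0000)
after link 2: o_2 = (1.7321, 2.0000, 0.0000)
after link 3: o_3 = (1.6651, 2.8660, -1.1160)
after link 4: o_4 = (1.5801, 8.6962, -1.0670)

1.580 8.696 -1.067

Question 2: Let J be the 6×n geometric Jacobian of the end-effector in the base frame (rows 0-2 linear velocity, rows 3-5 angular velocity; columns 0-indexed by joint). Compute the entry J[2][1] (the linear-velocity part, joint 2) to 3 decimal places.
axis z_1 = (0.0000,1.0000,0.0000); lever o_n−o_1 = (1.5801,8.6962,-2.0670)
cross product → J_v[:, 1] = (-2.0670,0.0000,-1.5801)
J_ω[:, 1] = z_1
entry J[2][1] = -1.5801

-1.580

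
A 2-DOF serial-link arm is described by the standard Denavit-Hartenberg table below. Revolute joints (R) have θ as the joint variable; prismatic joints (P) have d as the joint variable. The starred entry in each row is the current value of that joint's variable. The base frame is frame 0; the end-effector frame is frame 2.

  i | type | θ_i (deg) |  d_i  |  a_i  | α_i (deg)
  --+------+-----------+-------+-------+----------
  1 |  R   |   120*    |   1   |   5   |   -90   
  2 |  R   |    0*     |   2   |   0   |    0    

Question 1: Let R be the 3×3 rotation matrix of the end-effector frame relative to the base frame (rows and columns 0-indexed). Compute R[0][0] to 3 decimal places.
End-effector x-axis (col 0 of R) = (-0.5000,0.8660,0.0000)
R[0][0] = -0.5000

-0.500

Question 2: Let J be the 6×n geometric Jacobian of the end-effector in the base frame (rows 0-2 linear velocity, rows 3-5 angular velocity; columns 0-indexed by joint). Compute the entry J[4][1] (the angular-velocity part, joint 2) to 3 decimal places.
axis z_1 = (-0.8660,-0.5000,0.0000); lever o_n−o_1 = (-1.7321,-1.0000,0.0000)
cross product → J_v[:, 1] = (-0.0000,0.0000,-0.0000)
J_ω[:, 1] = z_1
entry J[4][1] = -0.5000

-0.500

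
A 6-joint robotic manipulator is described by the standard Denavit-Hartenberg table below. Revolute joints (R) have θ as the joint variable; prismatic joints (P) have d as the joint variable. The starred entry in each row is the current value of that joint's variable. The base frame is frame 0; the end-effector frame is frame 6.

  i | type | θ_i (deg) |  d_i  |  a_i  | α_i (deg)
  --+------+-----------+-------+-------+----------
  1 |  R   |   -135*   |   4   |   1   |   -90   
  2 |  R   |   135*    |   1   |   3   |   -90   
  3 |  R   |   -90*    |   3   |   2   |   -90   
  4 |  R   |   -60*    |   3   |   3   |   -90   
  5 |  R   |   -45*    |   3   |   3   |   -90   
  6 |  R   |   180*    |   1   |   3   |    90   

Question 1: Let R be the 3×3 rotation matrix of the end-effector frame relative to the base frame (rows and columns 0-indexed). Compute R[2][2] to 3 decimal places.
End-effector z-axis (col 2 of R) = (-0.3624,0.8624,0.3536)
R[2][2] = 0.3536

0.354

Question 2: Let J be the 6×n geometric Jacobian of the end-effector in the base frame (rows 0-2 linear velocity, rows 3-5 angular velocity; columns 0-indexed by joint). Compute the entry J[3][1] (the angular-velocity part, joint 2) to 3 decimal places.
axis z_1 = (0.7071,-0.7071,0.0000); lever o_n−o_1 = (10.2708,-0.2674,-0.4119)
cross product → J_v[:, 1] = (0.2912,0.2912,7.0734)
J_ω[:, 1] = z_1
entry J[3][1] = 0.7071

0.707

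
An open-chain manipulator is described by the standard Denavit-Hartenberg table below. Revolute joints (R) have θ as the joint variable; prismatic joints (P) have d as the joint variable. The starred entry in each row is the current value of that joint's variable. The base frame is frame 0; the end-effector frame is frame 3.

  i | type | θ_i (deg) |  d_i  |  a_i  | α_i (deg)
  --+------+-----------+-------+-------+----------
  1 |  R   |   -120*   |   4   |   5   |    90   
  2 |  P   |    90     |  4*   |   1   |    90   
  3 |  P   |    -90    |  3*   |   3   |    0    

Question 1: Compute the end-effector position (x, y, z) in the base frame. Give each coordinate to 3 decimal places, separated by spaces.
after link 1: o_1 = (-2.5000, -4.3301, 4.0000)
after link 2: o_2 = (-5.9641, -2.3301, 5.0000)
after link 3: o_3 = (-4.8660, -6.4282, 5.0000)

-4.866 -6.428 5.000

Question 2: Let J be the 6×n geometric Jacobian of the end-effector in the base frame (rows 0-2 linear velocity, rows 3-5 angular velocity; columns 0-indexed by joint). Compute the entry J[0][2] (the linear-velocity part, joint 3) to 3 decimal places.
prismatic axis z_2 = (-0.5000,-0.8660,-0.0000)
J_v[:, 2] = z_2; J_ω[:, 2] = (0,0,0)
entry J[0][2] = -0.5000

-0.500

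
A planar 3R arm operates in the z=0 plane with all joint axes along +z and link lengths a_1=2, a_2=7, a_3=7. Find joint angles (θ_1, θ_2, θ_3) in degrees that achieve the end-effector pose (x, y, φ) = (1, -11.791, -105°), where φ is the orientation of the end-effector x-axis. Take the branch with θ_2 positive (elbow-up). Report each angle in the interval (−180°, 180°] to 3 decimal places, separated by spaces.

wrist centre = target − a_3·(cos φ, sin φ) = (2.8117, -5.0295)
cos θ_2 = (33.2019−2²−7²)/(2·2·7) = -0.7071; θ_2 = 134.9974° (elbow-up)
β = atan2(-5.0295,2.8117) = -60.7928°; ψ = atan2(4.9500,-2.9495) = 120.7893°
θ_1 = β − ψ = -181.5821°
θ_3 = φ − θ_1 − θ_2 = -58.4153° (wrapped to (-180°,180°])

178.418 134.997 -58.415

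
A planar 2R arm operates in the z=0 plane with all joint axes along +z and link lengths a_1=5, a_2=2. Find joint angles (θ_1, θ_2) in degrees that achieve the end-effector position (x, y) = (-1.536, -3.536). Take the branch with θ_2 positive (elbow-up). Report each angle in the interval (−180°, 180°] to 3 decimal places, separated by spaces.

cos θ_2 = (14.8626−5²−2²)/(2·5·2) = -0.7069; θ_2 = 134.9808° (elbow-up)
β = atan2(-3.5360,-1.5360) = -113.4796°; ψ = atan2(1.4147,3.5863) = 21.5279°
θ_1 = β − ψ = -135.0076°

-135.008 134.981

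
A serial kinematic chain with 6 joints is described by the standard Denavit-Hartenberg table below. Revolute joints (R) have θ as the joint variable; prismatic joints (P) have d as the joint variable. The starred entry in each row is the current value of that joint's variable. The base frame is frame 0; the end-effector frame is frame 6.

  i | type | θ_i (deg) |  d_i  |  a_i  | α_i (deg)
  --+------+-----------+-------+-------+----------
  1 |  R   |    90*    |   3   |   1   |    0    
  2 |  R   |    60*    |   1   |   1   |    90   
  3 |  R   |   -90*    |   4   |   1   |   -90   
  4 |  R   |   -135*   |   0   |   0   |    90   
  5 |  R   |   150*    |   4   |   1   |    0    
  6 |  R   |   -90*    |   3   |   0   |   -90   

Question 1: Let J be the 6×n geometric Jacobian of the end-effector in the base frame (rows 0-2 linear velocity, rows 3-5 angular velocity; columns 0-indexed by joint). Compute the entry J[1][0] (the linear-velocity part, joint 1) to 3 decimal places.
-2.080

axis z_0 = ẑ; lever o_n−o_0 = (-2.0801,0.3972,7.3374)
cross product → J_v[:, 0] = (-0.3972,-2.0801,0.0000)
J_ω[:, 0] = z_0
entry J[1][0] = -2.0801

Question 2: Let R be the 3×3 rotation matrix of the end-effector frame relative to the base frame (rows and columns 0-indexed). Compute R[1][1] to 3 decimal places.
0.612

End-effector y-axis (col 1 of R) = (0.3536,0.6124,-0.7071)
R[1][1] = 0.6124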